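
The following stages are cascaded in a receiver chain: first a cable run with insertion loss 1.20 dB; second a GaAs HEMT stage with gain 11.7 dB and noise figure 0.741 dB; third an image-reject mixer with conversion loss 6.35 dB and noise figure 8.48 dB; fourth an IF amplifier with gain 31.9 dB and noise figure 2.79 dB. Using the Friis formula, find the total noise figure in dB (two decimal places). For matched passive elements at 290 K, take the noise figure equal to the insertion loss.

Convert to linear (a loss of L dB is a gain of −L dB): F_i = 10^(NF_i/10), G_i = 10^(G_i,dB/10)
  Stage 1: F_1 = 10^(1.20/10) = 1.318, G_1 = 10^(−1.20/10) = 0.7586
  Stage 2: F_2 = 10^(0.741/10) = 1.186, G_2 = 10^(11.7/10) = 14.79
  Stage 3: F_3 = 10^(8.48/10) = 7.047, G_3 = 10^(−6.35/10) = 0.2317
  Stage 4: F_4 = 10^(2.79/10) = 1.901, G_4 = 10^(31.9/10) = 1549
Friis cascade:
  F = 1.318 + (1.186 − 1)/0.7586 + (7.047 − 1)/11.22 + (1.901 − 1)/2.600 = 2.449
NF = 10 log₁₀(2.449) = 3.89 dB

3.89 dB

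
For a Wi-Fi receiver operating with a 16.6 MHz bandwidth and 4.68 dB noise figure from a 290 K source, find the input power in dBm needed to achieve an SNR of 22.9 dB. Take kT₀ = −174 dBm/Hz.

Sensitivity = −174 + 10 log₁₀(B) + NF + SNR_min
= −174 + 72.2 + 4.68 + 22.9
= −74.22 dBm → −74.2 dBm

−74.2 dBm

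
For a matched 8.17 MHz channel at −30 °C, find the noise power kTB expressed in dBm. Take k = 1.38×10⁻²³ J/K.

−105.6 dBm

T = −30 °C + 273.15 = 243.15 K
P_n = kTB = 1.38×10⁻²³ × 243.15 × 8.17×10⁶ = 2.74×10⁻¹⁴ W
In dBm: 10 log₁₀(2.74×10⁻¹⁴ / 10⁻³) = −105.6 dBm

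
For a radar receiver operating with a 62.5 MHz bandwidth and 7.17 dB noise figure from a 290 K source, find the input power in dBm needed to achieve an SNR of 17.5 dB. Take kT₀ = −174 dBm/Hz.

−71.4 dBm

Sensitivity = −174 + 10 log₁₀(B) + NF + SNR_min
= −174 + 77.96 + 7.17 + 17.5
= −71.37 dBm → −71.4 dBm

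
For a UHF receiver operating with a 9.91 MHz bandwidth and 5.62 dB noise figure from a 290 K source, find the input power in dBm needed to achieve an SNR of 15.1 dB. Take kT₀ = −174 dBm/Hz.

−83.3 dBm

Sensitivity = −174 + 10 log₁₀(B) + NF + SNR_min
= −174 + 69.96 + 5.62 + 15.1
= −83.32 dBm → −83.3 dBm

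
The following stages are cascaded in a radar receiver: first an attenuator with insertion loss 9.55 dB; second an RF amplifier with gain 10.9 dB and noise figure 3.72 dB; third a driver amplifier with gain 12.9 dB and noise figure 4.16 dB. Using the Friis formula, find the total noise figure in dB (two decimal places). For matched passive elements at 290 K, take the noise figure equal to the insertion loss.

Convert to linear (a loss of L dB is a gain of −L dB): F_i = 10^(NF_i/10), G_i = 10^(G_i,dB/10)
  Stage 1: F_1 = 10^(9.55/10) = 9.016, G_1 = 10^(−9.55/10) = 0.1109
  Stage 2: F_2 = 10^(3.72/10) = 2.355, G_2 = 10^(10.9/10) = 12.30
  Stage 3: F_3 = 10^(4.16/10) = 2.606, G_3 = 10^(12.9/10) = 19.50
Friis cascade:
  F = 9.016 + (2.355 − 1)/0.1109 + (2.606 − 1)/1.365 = 22.41
NF = 10 log₁₀(22.41) = 13.50 dB

13.50 dB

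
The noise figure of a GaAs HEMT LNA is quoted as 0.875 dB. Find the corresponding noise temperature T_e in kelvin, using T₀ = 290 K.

F = 10^(0.875/10) = 1.22321
T_e = (F − 1)·T₀ = (1.22321 − 1) × 290 = 64.7 K

64.7 K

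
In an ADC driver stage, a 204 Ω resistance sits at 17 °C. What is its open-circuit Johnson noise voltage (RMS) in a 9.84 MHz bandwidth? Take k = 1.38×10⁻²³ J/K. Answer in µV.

T = 17 °C + 273.15 = 290.15 K
V_n = √(4kTRB)
4kTRB = 4 × 1.38×10⁻²³ × 290.15 × 2.04×10² × 9.84×10⁶ = 3.22×10⁻¹¹ V²
V_n = √(3.22×10⁻¹¹) = 5.67×10⁻⁶ V = 5.67 µV

5.67 µV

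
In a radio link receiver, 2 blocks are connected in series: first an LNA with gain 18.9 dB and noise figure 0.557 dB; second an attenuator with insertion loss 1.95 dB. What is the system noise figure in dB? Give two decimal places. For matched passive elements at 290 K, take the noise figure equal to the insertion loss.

Convert to linear (a loss of L dB is a gain of −L dB): F_i = 10^(NF_i/10), G_i = 10^(G_i,dB/10)
  Stage 1: F_1 = 10^(0.557/10) = 1.137, G_1 = 10^(18.9/10) = 77.62
  Stage 2: F_2 = 10^(1.95/10) = 1.567, G_2 = 10^(−1.95/10) = 0.6383
Friis cascade:
  F = 1.137 + (1.567 − 1)/77.62 = 1.144
NF = 10 log₁₀(1.144) = 0.58 dB

0.58 dB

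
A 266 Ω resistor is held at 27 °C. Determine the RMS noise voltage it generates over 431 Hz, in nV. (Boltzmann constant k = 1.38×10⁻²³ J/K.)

43.6 nV

T = 27 °C + 273.15 = 300.15 K
V_n = √(4kTRB)
4kTRB = 4 × 1.38×10⁻²³ × 300.15 × 2.66×10² × 4.31×10² = 1.90×10⁻¹⁵ V²
V_n = √(1.90×10⁻¹⁵) = 4.36×10⁻⁸ V = 43.6 nV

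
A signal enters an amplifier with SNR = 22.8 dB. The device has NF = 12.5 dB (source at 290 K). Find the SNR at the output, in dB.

By definition F = SNR_in/SNR_out, so in dB: SNR_out = SNR_in − NF
SNR_out = 22.8 − 12.5 = 10.3 dB

10.3 dB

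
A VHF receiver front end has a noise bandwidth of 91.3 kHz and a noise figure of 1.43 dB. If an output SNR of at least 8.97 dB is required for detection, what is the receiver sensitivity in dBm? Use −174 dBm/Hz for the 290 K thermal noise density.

Sensitivity = −174 + 10 log₁₀(B) + NF + SNR_min
= −174 + 49.6 + 1.43 + 8.97
= −114.00 dBm → −114.0 dBm

−114.0 dBm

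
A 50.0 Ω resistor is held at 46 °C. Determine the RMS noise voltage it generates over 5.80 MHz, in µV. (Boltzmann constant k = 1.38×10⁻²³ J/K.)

2.26 µV

T = 46 °C + 273.15 = 319.15 K
V_n = √(4kTRB)
4kTRB = 4 × 1.38×10⁻²³ × 319.15 × 5.00×10¹ × 5.80×10⁶ = 5.11×10⁻¹² V²
V_n = √(5.11×10⁻¹²) = 2.26×10⁻⁶ V = 2.26 µV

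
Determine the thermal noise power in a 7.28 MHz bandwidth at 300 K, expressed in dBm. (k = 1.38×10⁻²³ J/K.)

P_n = kTB = 1.38×10⁻²³ × 300 × 7.28×10⁶ = 3.01×10⁻¹⁴ W
In dBm: 10 log₁₀(3.01×10⁻¹⁴ / 10⁻³) = −105.2 dBm

−105.2 dBm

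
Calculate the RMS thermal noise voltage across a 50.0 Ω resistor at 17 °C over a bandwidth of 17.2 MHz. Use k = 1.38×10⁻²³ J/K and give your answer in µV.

T = 17 °C + 273.15 = 290.15 K
V_n = √(4kTRB)
4kTRB = 4 × 1.38×10⁻²³ × 290.15 × 5.00×10¹ × 1.72×10⁷ = 1.38×10⁻¹¹ V²
V_n = √(1.38×10⁻¹¹) = 3.71×10⁻⁶ V = 3.71 µV

3.71 µV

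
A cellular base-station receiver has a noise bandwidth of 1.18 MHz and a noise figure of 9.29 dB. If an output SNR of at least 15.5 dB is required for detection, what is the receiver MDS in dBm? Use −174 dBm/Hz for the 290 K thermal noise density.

Sensitivity = −174 + 10 log₁₀(B) + NF + SNR_min
= −174 + 60.72 + 9.29 + 15.5
= −88.49 dBm → −88.5 dBm

−88.5 dBm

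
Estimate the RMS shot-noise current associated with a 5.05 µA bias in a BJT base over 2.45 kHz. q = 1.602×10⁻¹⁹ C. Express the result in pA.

63.0 pA

I_n = √(2qI·B)
2qI·B = 2 × 1.602×10⁻¹⁹ × 5.05×10⁻⁶ × 2.45×10³ = 3.96×10⁻²¹ A²
I_n = √(3.96×10⁻²¹) = 6.30×10⁻¹¹ A = 63.0 pA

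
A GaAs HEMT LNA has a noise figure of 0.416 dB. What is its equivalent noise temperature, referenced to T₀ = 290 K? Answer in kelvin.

F = 10^(0.416/10) = 1.10053
T_e = (F − 1)·T₀ = (1.10053 − 1) × 290 = 29.2 K

29.2 K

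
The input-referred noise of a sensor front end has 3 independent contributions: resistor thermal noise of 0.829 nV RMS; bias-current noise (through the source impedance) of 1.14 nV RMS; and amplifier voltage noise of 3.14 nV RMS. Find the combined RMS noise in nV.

3.44 nV

Uncorrelated sources add in power (mean-square): V_tot = √(ΣV_i²)
V_tot = √[(8.29×10⁻¹⁰)² + (1.14×10⁻⁹)² + (3.14×10⁻⁹)²] = 3.44×10⁻⁹ V = 3.44 nV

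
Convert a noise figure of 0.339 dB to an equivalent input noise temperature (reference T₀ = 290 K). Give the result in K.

F = 10^(0.339/10) = 1.08118
T_e = (F − 1)·T₀ = (1.08118 − 1) × 290 = 23.5 K

23.5 K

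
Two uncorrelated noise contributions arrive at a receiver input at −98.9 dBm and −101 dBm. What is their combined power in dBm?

−96.8 dBm

Convert to linear, add, convert back:
P₁ = 1.29×10⁻¹³ W, P₂ = 7.94×10⁻¹⁴ W
P_tot = 2.08×10⁻¹³ W → 10 log₁₀(P_tot / 10⁻³) = −96.8 dBm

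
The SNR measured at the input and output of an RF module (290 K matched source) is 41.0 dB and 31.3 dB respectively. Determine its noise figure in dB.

9.7 dB

NF (dB) = SNR_in(dB) − SNR_out(dB) when the source is at T₀
NF = 41.0 − 31.3 = 9.7 dB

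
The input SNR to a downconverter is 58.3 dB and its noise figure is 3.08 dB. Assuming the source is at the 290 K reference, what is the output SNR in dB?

By definition F = SNR_in/SNR_out, so in dB: SNR_out = SNR_in − NF
SNR_out = 58.3 − 3.08 = 55.22 dB

55.22 dB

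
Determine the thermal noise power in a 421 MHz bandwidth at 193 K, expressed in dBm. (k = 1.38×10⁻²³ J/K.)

P_n = kTB = 1.38×10⁻²³ × 193 × 4.21×10⁸ = 1.12×10⁻¹² W
In dBm: 10 log₁₀(1.12×10⁻¹² / 10⁻³) = −89.5 dBm

−89.5 dBm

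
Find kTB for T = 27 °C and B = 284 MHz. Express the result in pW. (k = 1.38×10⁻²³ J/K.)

T = 27 °C + 273.15 = 300.15 K
P_n = kTB = 1.38×10⁻²³ × 300.15 × 2.84×10⁸ = 1.18×10⁻¹² W = 1.18 pW

1.18 pW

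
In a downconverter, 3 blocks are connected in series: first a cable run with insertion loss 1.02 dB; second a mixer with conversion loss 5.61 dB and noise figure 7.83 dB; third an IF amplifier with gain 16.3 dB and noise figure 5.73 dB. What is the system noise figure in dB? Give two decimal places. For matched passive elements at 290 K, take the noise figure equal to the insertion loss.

Convert to linear (a loss of L dB is a gain of −L dB): F_i = 10^(NF_i/10), G_i = 10^(G_i,dB/10)
  Stage 1: F_1 = 10^(1.02/10) = 1.265, G_1 = 10^(−1.02/10) = 0.7907
  Stage 2: F_2 = 10^(7.83/10) = 6.067, G_2 = 10^(−5.61/10) = 0.2748
  Stage 3: F_3 = 10^(5.73/10) = 3.741, G_3 = 10^(16.3/10) = 42.66
Friis cascade:
  F = 1.265 + (6.067 − 1)/0.7907 + (3.741 − 1)/0.2173 = 20.29
NF = 10 log₁₀(20.29) = 13.07 dB

13.07 dB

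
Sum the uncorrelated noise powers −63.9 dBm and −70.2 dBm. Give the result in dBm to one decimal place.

Convert to linear, add, convert back:
P₁ = 4.07×10⁻¹⁰ W, P₂ = 9.55×10⁻¹¹ W
P_tot = 5.03×10⁻¹⁰ W → 10 log₁₀(P_tot / 10⁻³) = −63.0 dBm

−63.0 dBm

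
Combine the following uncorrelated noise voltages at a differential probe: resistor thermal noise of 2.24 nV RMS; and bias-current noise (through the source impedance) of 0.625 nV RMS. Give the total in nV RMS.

2.33 nV

Uncorrelated sources add in power (mean-square): V_tot = √(ΣV_i²)
V_tot = √[(2.24×10⁻⁹)² + (6.25×10⁻¹⁰)²] = 2.33×10⁻⁹ V = 2.33 nV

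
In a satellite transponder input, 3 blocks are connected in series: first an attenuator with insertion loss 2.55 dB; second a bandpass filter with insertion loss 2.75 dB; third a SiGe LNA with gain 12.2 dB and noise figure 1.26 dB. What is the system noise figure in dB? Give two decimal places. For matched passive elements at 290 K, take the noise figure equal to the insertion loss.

6.56 dB

Convert to linear (a loss of L dB is a gain of −L dB): F_i = 10^(NF_i/10), G_i = 10^(G_i,dB/10)
  Stage 1: F_1 = 10^(2.55/10) = 1.799, G_1 = 10^(−2.55/10) = 0.5559
  Stage 2: F_2 = 10^(2.75/10) = 1.884, G_2 = 10^(−2.75/10) = 0.5309
  Stage 3: F_3 = 10^(1.26/10) = 1.337, G_3 = 10^(12.2/10) = 16.60
Friis cascade:
  F = 1.799 + (1.884 − 1)/0.5559 + (1.337 − 1)/0.2951 = 4.529
NF = 10 log₁₀(4.529) = 6.56 dB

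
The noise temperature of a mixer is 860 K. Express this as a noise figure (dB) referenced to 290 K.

5.98 dB

F = 1 + T_e/T₀ = 1 + 860/290 = 3.96552
NF = 10 log₁₀(3.96552) = 5.98 dB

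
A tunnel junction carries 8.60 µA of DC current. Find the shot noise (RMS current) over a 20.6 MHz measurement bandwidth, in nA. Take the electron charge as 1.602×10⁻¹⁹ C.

7.53 nA

I_n = √(2qI·B)
2qI·B = 2 × 1.602×10⁻¹⁹ × 8.60×10⁻⁶ × 2.06×10⁷ = 5.68×10⁻¹⁷ A²
I_n = √(5.68×10⁻¹⁷) = 7.53×10⁻⁹ A = 7.53 nA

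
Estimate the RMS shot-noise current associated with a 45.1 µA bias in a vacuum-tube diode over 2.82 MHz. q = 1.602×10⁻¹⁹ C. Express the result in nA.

6.38 nA

I_n = √(2qI·B)
2qI·B = 2 × 1.602×10⁻¹⁹ × 4.51×10⁻⁵ × 2.82×10⁶ = 4.07×10⁻¹⁷ A²
I_n = √(4.07×10⁻¹⁷) = 6.38×10⁻⁹ A = 6.38 nA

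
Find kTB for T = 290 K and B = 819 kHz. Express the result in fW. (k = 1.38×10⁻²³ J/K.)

P_n = kTB = 1.38×10⁻²³ × 290 × 8.19×10⁵ = 3.28×10⁻¹⁵ W = 3.28 fW

3.28 fW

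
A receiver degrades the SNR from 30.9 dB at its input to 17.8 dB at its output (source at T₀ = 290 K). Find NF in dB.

NF (dB) = SNR_in(dB) − SNR_out(dB) when the source is at T₀
NF = 30.9 − 17.8 = 13.1 dB

13.1 dB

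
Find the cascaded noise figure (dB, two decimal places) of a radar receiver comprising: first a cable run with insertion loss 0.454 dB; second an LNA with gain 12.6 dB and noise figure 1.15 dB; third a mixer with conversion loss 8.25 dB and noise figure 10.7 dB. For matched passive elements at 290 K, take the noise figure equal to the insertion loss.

Convert to linear (a loss of L dB is a gain of −L dB): F_i = 10^(NF_i/10), G_i = 10^(G_i,dB/10)
  Stage 1: F_1 = 10^(0.454/10) = 1.110, G_1 = 10^(−0.454/10) = 0.9007
  Stage 2: F_2 = 10^(1.15/10) = 1.303, G_2 = 10^(12.6/10) = 18.20
  Stage 3: F_3 = 10^(10.7/10) = 11.75, G_3 = 10^(−8.25/10) = 0.1496
Friis cascade:
  F = 1.110 + (1.303 − 1)/0.9007 + (11.75 − 1)/16.39 = 2.103
NF = 10 log₁₀(2.103) = 3.23 dB

3.23 dB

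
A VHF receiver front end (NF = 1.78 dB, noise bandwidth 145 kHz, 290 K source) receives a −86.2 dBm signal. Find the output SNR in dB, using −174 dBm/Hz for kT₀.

34.4 dB

Noise floor: N = −174 + 10 log₁₀(B) + NF
10 log₁₀(1.45×10⁵) = 51.61 dB
N = −174 + 51.61 + 1.78 = −120.61 dBm
SNR = P_sig − N = −86.2 − (−120.61) = 34.41 dB → 34.4 dB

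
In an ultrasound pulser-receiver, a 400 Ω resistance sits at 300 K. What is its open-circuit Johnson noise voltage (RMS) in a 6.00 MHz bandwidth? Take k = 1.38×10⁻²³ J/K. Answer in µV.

6.30 µV

V_n = √(4kTRB)
4kTRB = 4 × 1.38×10⁻²³ × 300 × 4.00×10² × 6.00×10⁶ = 3.97×10⁻¹¹ V²
V_n = √(3.97×10⁻¹¹) = 6.30×10⁻⁶ V = 6.30 µV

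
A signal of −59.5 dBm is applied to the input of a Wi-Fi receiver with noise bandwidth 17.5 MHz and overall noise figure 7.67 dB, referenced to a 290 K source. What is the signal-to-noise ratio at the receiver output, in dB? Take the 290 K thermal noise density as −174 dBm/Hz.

34.4 dB

Noise floor: N = −174 + 10 log₁₀(B) + NF
10 log₁₀(1.75×10⁷) = 72.43 dB
N = −174 + 72.43 + 7.67 = −93.90 dBm
SNR = P_sig − N = −59.5 − (−93.90) = 34.40 dB → 34.4 dB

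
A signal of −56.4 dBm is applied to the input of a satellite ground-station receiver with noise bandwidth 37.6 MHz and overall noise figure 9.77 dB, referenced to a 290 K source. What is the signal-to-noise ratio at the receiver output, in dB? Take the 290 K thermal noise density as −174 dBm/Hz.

32.1 dB

Noise floor: N = −174 + 10 log₁₀(B) + NF
10 log₁₀(3.76×10⁷) = 75.75 dB
N = −174 + 75.75 + 9.77 = −88.48 dBm
SNR = P_sig − N = −56.4 − (−88.48) = 32.08 dB → 32.1 dB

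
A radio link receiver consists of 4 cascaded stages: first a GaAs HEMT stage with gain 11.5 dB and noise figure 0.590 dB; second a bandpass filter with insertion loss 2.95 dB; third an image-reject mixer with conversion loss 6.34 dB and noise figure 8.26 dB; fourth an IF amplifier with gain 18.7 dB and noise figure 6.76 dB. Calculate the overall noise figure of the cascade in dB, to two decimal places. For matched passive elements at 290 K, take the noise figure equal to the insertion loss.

6.29 dB

Convert to linear (a loss of L dB is a gain of −L dB): F_i = 10^(NF_i/10), G_i = 10^(G_i,dB/10)
  Stage 1: F_1 = 10^(0.590/10) = 1.146, G_1 = 10^(11.5/10) = 14.13
  Stage 2: F_2 = 10^(2.95/10) = 1.972, G_2 = 10^(−2.95/10) = 0.5070
  Stage 3: F_3 = 10^(8.26/10) = 6.699, G_3 = 10^(−6.34/10) = 0.2323
  Stage 4: F_4 = 10^(6.76/10) = 4.742, G_4 = 10^(18.7/10) = 74.13
Friis cascade:
  F = 1.146 + (1.972 − 1)/14.13 + (6.699 − 1)/7.161 + (4.742 − 1)/1.663 = 4.260
NF = 10 log₁₀(4.260) = 6.29 dB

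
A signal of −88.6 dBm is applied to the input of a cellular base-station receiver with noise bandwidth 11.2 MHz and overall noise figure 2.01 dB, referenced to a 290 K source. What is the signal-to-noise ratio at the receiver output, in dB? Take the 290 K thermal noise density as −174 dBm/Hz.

Noise floor: N = −174 + 10 log₁₀(B) + NF
10 log₁₀(1.12×10⁷) = 70.49 dB
N = −174 + 70.49 + 2.01 = −101.50 dBm
SNR = P_sig − N = −88.6 − (−101.50) = 12.90 dB → 12.9 dB

12.9 dB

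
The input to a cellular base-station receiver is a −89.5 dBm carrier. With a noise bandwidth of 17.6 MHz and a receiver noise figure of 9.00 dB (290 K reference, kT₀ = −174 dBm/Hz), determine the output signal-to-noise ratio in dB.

Noise floor: N = −174 + 10 log₁₀(B) + NF
10 log₁₀(1.76×10⁷) = 72.46 dB
N = −174 + 72.46 + 9.00 = −92.54 dBm
SNR = P_sig − N = −89.5 − (−92.54) = 3.04 dB → 3.0 dB

3.0 dB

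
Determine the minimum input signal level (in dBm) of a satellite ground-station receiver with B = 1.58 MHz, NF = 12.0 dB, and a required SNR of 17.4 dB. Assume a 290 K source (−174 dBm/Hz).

Sensitivity = −174 + 10 log₁₀(B) + NF + SNR_min
= −174 + 61.99 + 12.0 + 17.4
= −82.61 dBm → −82.6 dBm

−82.6 dBm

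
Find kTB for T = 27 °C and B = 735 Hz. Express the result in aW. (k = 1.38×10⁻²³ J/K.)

3.04 aW

T = 27 °C + 273.15 = 300.15 K
P_n = kTB = 1.38×10⁻²³ × 300.15 × 7.35×10² = 3.04×10⁻¹⁸ W = 3.04 aW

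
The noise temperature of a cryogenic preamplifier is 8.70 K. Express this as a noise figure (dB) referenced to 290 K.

0.128 dB

F = 1 + T_e/T₀ = 1 + 8.70/290 = 1.03
NF = 10 log₁₀(1.03) = 0.128 dB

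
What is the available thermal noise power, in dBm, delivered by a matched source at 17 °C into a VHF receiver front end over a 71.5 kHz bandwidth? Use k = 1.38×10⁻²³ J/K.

−125.4 dBm

T = 17 °C + 273.15 = 290.15 K
P_n = kTB = 1.38×10⁻²³ × 290.15 × 7.15×10⁴ = 2.86×10⁻¹⁶ W
In dBm: 10 log₁₀(2.86×10⁻¹⁶ / 10⁻³) = −125.4 dBm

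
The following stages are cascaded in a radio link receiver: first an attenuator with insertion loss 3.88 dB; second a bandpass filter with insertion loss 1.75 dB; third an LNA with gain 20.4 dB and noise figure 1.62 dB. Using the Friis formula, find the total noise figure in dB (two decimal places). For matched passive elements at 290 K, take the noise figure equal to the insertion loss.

7.25 dB

Convert to linear (a loss of L dB is a gain of −L dB): F_i = 10^(NF_i/10), G_i = 10^(G_i,dB/10)
  Stage 1: F_1 = 10^(3.88/10) = 2.443, G_1 = 10^(−3.88/10) = 0.4093
  Stage 2: F_2 = 10^(1.75/10) = 1.496, G_2 = 10^(−1.75/10) = 0.6683
  Stage 3: F_3 = 10^(1.62/10) = 1.452, G_3 = 10^(20.4/10) = 109.6
Friis cascade:
  F = 2.443 + (1.496 − 1)/0.4093 + (1.452 − 1)/0.2735 = 5.309
NF = 10 log₁₀(5.309) = 7.25 dB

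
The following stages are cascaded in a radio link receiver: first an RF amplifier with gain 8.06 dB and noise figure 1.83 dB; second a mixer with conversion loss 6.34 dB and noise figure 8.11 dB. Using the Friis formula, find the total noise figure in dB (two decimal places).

3.76 dB

Convert to linear (a loss of L dB is a gain of −L dB): F_i = 10^(NF_i/10), G_i = 10^(G_i,dB/10)
  Stage 1: F_1 = 10^(1.83/10) = 1.524, G_1 = 10^(8.06/10) = 6.397
  Stage 2: F_2 = 10^(8.11/10) = 6.471, G_2 = 10^(−6.34/10) = 0.2323
Friis cascade:
  F = 1.524 + (6.471 − 1)/6.397 = 2.379
NF = 10 log₁₀(2.379) = 3.76 dB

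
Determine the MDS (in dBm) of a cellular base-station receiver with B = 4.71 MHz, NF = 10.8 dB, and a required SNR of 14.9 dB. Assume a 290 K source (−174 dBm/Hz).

−81.6 dBm

Sensitivity = −174 + 10 log₁₀(B) + NF + SNR_min
= −174 + 66.73 + 10.8 + 14.9
= −81.57 dBm → −81.6 dBm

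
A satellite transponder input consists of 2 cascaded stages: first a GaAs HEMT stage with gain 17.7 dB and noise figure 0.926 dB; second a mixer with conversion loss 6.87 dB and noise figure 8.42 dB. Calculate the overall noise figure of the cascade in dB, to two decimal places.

Convert to linear (a loss of L dB is a gain of −L dB): F_i = 10^(NF_i/10), G_i = 10^(G_i,dB/10)
  Stage 1: F_1 = 10^(0.926/10) = 1.238, G_1 = 10^(17.7/10) = 58.88
  Stage 2: F_2 = 10^(8.42/10) = 6.950, G_2 = 10^(−6.87/10) = 0.2056
Friis cascade:
  F = 1.238 + (6.950 − 1)/58.88 = 1.339
NF = 10 log₁₀(1.339) = 1.27 dB

1.27 dB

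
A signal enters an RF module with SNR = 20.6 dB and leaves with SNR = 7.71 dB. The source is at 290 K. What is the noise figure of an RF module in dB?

12.89 dB

NF (dB) = SNR_in(dB) − SNR_out(dB) when the source is at T₀
NF = 20.6 − 7.71 = 12.89 dB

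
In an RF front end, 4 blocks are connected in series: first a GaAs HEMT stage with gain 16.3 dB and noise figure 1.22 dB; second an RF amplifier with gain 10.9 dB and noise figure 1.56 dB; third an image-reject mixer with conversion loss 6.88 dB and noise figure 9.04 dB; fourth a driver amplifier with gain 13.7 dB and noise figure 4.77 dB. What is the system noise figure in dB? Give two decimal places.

1.36 dB

Convert to linear (a loss of L dB is a gain of −L dB): F_i = 10^(NF_i/10), G_i = 10^(G_i,dB/10)
  Stage 1: F_1 = 10^(1.22/10) = 1.324, G_1 = 10^(16.3/10) = 42.66
  Stage 2: F_2 = 10^(1.56/10) = 1.432, G_2 = 10^(10.9/10) = 12.30
  Stage 3: F_3 = 10^(9.04/10) = 8.017, G_3 = 10^(−6.88/10) = 0.2051
  Stage 4: F_4 = 10^(4.77/10) = 2.999, G_4 = 10^(13.7/10) = 23.44
Friis cascade:
  F = 1.324 + (1.432 − 1)/42.66 + (8.017 − 1)/524.8 + (2.999 − 1)/107.6 = 1.366
NF = 10 log₁₀(1.366) = 1.36 dB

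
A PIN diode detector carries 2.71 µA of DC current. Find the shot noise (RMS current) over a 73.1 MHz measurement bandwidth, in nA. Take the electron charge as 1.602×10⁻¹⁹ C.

7.97 nA

I_n = √(2qI·B)
2qI·B = 2 × 1.602×10⁻¹⁹ × 2.71×10⁻⁶ × 7.31×10⁷ = 6.35×10⁻¹⁷ A²
I_n = √(6.35×10⁻¹⁷) = 7.97×10⁻⁹ A = 7.97 nA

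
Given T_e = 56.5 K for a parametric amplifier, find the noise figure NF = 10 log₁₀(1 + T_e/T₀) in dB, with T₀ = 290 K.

0.773 dB

F = 1 + T_e/T₀ = 1 + 56.5/290 = 1.19483
NF = 10 log₁₀(1.19483) = 0.773 dB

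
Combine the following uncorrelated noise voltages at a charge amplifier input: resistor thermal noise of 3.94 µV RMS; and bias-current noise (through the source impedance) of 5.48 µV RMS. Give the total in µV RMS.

Uncorrelated sources add in power (mean-square): V_tot = √(ΣV_i²)
V_tot = √[(3.94×10⁻⁶)² + (5.48×10⁻⁶)²] = 6.75×10⁻⁶ V = 6.75 µV

6.75 µV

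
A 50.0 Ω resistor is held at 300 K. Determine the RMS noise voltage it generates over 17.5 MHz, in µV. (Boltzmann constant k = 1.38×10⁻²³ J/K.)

V_n = √(4kTRB)
4kTRB = 4 × 1.38×10⁻²³ × 300 × 5.00×10¹ × 1.75×10⁷ = 1.45×10⁻¹¹ V²
V_n = √(1.45×10⁻¹¹) = 3.81×10⁻⁶ V = 3.81 µV

3.81 µV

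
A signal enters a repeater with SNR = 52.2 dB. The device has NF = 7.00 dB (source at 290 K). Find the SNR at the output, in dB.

45.20 dB

By definition F = SNR_in/SNR_out, so in dB: SNR_out = SNR_in − NF
SNR_out = 52.2 − 7.00 = 45.20 dB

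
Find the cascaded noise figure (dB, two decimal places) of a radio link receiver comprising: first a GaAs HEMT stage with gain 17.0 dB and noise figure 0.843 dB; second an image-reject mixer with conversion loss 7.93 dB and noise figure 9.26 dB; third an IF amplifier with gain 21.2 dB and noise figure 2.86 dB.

Convert to linear (a loss of L dB is a gain of −L dB): F_i = 10^(NF_i/10), G_i = 10^(G_i,dB/10)
  Stage 1: F_1 = 10^(0.843/10) = 1.214, G_1 = 10^(17.0/10) = 50.12
  Stage 2: F_2 = 10^(9.26/10) = 8.433, G_2 = 10^(−7.93/10) = 0.1611
  Stage 3: F_3 = 10^(2.86/10) = 1.932, G_3 = 10^(21.2/10) = 131.8
Friis cascade:
  F = 1.214 + (8.433 − 1)/50.12 + (1.932 − 1)/8.072 = 1.478
NF = 10 log₁₀(1.478) = 1.70 dB

1.70 dB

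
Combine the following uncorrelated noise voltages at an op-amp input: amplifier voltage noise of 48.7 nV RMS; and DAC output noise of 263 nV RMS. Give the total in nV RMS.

Uncorrelated sources add in power (mean-square): V_tot = √(ΣV_i²)
V_tot = √[(4.87×10⁻⁸)² + (2.63×10⁻⁷)²] = 2.67×10⁻⁷ V = 267 nV

267 nV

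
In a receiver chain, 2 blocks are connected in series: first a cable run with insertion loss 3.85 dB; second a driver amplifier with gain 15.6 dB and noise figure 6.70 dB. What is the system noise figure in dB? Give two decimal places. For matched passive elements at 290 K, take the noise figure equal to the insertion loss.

Convert to linear (a loss of L dB is a gain of −L dB): F_i = 10^(NF_i/10), G_i = 10^(G_i,dB/10)
  Stage 1: F_1 = 10^(3.85/10) = 2.427, G_1 = 10^(−3.85/10) = 0.4121
  Stage 2: F_2 = 10^(6.70/10) = 4.677, G_2 = 10^(15.6/10) = 36.31
Friis cascade:
  F = 2.427 + (4.677 − 1)/0.4121 = 11.35
NF = 10 log₁₀(11.35) = 10.55 dB

10.55 dB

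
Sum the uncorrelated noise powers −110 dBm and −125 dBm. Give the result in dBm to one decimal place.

−109.9 dBm

Convert to linear, add, convert back:
P₁ = 1.00×10⁻¹⁴ W, P₂ = 3.16×10⁻¹⁶ W
P_tot = 1.03×10⁻¹⁴ W → 10 log₁₀(P_tot / 10⁻³) = −109.9 dBm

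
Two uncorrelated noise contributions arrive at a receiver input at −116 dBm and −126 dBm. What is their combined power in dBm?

Convert to linear, add, convert back:
P₁ = 2.51×10⁻¹⁵ W, P₂ = 2.51×10⁻¹⁶ W
P_tot = 2.76×10⁻¹⁵ W → 10 log₁₀(P_tot / 10⁻³) = −115.6 dBm

−115.6 dBm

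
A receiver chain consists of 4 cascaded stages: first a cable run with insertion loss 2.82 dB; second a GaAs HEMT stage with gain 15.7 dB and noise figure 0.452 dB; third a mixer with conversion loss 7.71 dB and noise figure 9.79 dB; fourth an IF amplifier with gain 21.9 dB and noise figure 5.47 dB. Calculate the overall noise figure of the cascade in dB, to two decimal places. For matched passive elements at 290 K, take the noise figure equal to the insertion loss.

Convert to linear (a loss of L dB is a gain of −L dB): F_i = 10^(NF_i/10), G_i = 10^(G_i,dB/10)
  Stage 1: F_1 = 10^(2.82/10) = 1.914, G_1 = 10^(−2.82/10) = 0.5224
  Stage 2: F_2 = 10^(0.452/10) = 1.110, G_2 = 10^(15.7/10) = 37.15
  Stage 3: F_3 = 10^(9.79/10) = 9.528, G_3 = 10^(−7.71/10) = 0.1694
  Stage 4: F_4 = 10^(5.47/10) = 3.524, G_4 = 10^(21.9/10) = 154.9
Friis cascade:
  F = 1.914 + (1.110 − 1)/0.5224 + (9.528 − 1)/19.41 + (3.524 − 1)/3.289 = 3.331
NF = 10 log₁₀(3.331) = 5.23 dB

5.23 dB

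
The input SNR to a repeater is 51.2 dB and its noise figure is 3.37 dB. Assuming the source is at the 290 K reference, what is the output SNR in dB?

47.83 dB

By definition F = SNR_in/SNR_out, so in dB: SNR_out = SNR_in − NF
SNR_out = 51.2 − 3.37 = 47.83 dB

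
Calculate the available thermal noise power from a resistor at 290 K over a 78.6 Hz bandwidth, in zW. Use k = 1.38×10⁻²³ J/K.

315 zW

P_n = kTB = 1.38×10⁻²³ × 290 × 7.86×10¹ = 3.15×10⁻¹⁹ W = 315 zW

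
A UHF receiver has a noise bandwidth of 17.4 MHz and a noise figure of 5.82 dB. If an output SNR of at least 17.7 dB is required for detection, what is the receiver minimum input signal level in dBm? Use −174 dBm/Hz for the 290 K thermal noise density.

Sensitivity = −174 + 10 log₁₀(B) + NF + SNR_min
= −174 + 72.41 + 5.82 + 17.7
= −78.07 dBm → −78.1 dBm

−78.1 dBm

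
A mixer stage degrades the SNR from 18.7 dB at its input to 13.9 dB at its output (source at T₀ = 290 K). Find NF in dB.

NF (dB) = SNR_in(dB) − SNR_out(dB) when the source is at T₀
NF = 18.7 − 13.9 = 4.8 dB

4.8 dB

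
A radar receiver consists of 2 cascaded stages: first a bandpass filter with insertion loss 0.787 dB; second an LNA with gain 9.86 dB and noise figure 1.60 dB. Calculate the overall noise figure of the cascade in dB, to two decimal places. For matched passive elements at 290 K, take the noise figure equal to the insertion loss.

2.39 dB

Convert to linear (a loss of L dB is a gain of −L dB): F_i = 10^(NF_i/10), G_i = 10^(G_i,dB/10)
  Stage 1: F_1 = 10^(0.787/10) = 1.199, G_1 = 10^(−0.787/10) = 0.8343
  Stage 2: F_2 = 10^(1.60/10) = 1.445, G_2 = 10^(9.86/10) = 9.683
Friis cascade:
  F = 1.199 + (1.445 − 1)/0.8343 = 1.733
NF = 10 log₁₀(1.733) = 2.39 dB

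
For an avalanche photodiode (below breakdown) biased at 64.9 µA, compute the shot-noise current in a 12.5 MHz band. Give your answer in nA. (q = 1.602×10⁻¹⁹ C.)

16.1 nA

I_n = √(2qI·B)
2qI·B = 2 × 1.602×10⁻¹⁹ × 6.49×10⁻⁵ × 1.25×10⁷ = 2.60×10⁻¹⁶ A²
I_n = √(2.60×10⁻¹⁶) = 1.61×10⁻⁸ A = 16.1 nA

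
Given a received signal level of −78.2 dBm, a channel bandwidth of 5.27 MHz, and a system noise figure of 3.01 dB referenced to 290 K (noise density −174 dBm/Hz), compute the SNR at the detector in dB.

25.6 dB

Noise floor: N = −174 + 10 log₁₀(B) + NF
10 log₁₀(5.27×10⁶) = 67.22 dB
N = −174 + 67.22 + 3.01 = −103.77 dBm
SNR = P_sig − N = −78.2 − (−103.77) = 25.57 dB → 25.6 dB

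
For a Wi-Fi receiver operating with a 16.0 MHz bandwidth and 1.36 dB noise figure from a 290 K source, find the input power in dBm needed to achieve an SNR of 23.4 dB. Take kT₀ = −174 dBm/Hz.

Sensitivity = −174 + 10 log₁₀(B) + NF + SNR_min
= −174 + 72.04 + 1.36 + 23.4
= −77.20 dBm → −77.2 dBm

−77.2 dBm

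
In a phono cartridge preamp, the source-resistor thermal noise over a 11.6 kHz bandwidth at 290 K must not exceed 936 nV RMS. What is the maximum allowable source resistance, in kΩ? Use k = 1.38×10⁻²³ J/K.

4.72 kΩ

Johnson–Nyquist: V_n = √(4kTRB) ⇒ R = V_n² / (4kTB)
4kTB = 4 × 1.38×10⁻²³ × 290 × 1.16×10⁴ = 1.86×10⁻¹⁶
R = (9.36×10⁻⁷)² / 1.86×10⁻¹⁶ = 4.72×10³ Ω = 4.72 kΩ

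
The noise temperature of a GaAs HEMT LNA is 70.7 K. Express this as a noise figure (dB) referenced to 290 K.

0.947 dB

F = 1 + T_e/T₀ = 1 + 70.7/290 = 1.24379
NF = 10 log₁₀(1.24379) = 0.947 dB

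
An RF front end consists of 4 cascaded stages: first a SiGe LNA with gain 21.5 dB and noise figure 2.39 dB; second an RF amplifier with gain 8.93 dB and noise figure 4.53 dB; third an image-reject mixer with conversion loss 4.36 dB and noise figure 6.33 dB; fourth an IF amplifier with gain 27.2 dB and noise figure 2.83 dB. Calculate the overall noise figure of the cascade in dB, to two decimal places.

2.44 dB

Convert to linear (a loss of L dB is a gain of −L dB): F_i = 10^(NF_i/10), G_i = 10^(G_i,dB/10)
  Stage 1: F_1 = 10^(2.39/10) = 1.734, G_1 = 10^(21.5/10) = 141.3
  Stage 2: F_2 = 10^(4.53/10) = 2.838, G_2 = 10^(8.93/10) = 7.816
  Stage 3: F_3 = 10^(6.33/10) = 4.295, G_3 = 10^(−4.36/10) = 0.3664
  Stage 4: F_4 = 10^(2.83/10) = 1.919, G_4 = 10^(27.2/10) = 524.8
Friis cascade:
  F = 1.734 + (2.838 − 1)/141.3 + (4.295 − 1)/1104 + (1.919 − 1)/404.6 = 1.752
NF = 10 log₁₀(1.752) = 2.44 dB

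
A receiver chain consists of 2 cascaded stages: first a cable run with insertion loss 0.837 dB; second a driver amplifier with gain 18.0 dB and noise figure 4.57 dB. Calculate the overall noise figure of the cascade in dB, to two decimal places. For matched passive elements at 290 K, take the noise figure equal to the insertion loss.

5.41 dB

Convert to linear (a loss of L dB is a gain of −L dB): F_i = 10^(NF_i/10), G_i = 10^(G_i,dB/10)
  Stage 1: F_1 = 10^(0.837/10) = 1.213, G_1 = 10^(−0.837/10) = 0.8247
  Stage 2: F_2 = 10^(4.57/10) = 2.864, G_2 = 10^(18.0/10) = 63.10
Friis cascade:
  F = 1.213 + (2.864 − 1)/0.8247 = 3.473
NF = 10 log₁₀(3.473) = 5.41 dB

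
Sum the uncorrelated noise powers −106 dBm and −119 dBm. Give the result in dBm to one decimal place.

Convert to linear, add, convert back:
P₁ = 2.51×10⁻¹⁴ W, P₂ = 1.26×10⁻¹⁵ W
P_tot = 2.64×10⁻¹⁴ W → 10 log₁₀(P_tot / 10⁻³) = −105.8 dBm

−105.8 dBm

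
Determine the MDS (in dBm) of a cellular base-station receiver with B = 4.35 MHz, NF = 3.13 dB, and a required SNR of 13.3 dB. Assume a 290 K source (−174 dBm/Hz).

−91.2 dBm

Sensitivity = −174 + 10 log₁₀(B) + NF + SNR_min
= −174 + 66.38 + 3.13 + 13.3
= −91.19 dBm → −91.2 dBm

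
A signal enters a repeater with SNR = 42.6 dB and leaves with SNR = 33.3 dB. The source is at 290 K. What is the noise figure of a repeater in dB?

NF (dB) = SNR_in(dB) − SNR_out(dB) when the source is at T₀
NF = 42.6 − 33.3 = 9.3 dB

9.3 dB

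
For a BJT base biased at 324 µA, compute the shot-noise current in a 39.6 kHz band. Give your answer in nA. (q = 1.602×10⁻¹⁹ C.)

I_n = √(2qI·B)
2qI·B = 2 × 1.602×10⁻¹⁹ × 3.24×10⁻⁴ × 3.96×10⁴ = 4.11×10⁻¹⁸ A²
I_n = √(4.11×10⁻¹⁸) = 2.03×10⁻⁹ A = 2.03 nA

2.03 nA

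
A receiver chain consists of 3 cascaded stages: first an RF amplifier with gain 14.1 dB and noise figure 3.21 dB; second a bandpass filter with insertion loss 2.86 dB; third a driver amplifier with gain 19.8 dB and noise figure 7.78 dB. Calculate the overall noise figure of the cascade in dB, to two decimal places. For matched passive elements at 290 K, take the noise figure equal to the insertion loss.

Convert to linear (a loss of L dB is a gain of −L dB): F_i = 10^(NF_i/10), G_i = 10^(G_i,dB/10)
  Stage 1: F_1 = 10^(3.21/10) = 2.094, G_1 = 10^(14.1/10) = 25.70
  Stage 2: F_2 = 10^(2.86/10) = 1.932, G_2 = 10^(−2.86/10) = 0.5176
  Stage 3: F_3 = 10^(7.78/10) = 5.998, G_3 = 10^(19.8/10) = 95.50
Friis cascade:
  F = 2.094 + (1.932 − 1)/25.70 + (5.998 − 1)/13.30 = 2.506
NF = 10 log₁₀(2.506) = 3.99 dB

3.99 dB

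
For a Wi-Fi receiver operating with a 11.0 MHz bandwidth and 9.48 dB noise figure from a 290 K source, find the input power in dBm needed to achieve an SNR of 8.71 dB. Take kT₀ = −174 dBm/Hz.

−85.4 dBm

Sensitivity = −174 + 10 log₁₀(B) + NF + SNR_min
= −174 + 70.41 + 9.48 + 8.71
= −85.40 dBm → −85.4 dBm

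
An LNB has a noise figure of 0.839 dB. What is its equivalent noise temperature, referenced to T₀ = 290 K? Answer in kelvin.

61.8 K

F = 10^(0.839/10) = 1.21311
T_e = (F − 1)·T₀ = (1.21311 − 1) × 290 = 61.8 K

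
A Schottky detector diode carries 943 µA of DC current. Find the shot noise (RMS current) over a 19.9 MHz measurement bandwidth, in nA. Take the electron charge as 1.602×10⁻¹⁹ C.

I_n = √(2qI·B)
2qI·B = 2 × 1.602×10⁻¹⁹ × 9.43×10⁻⁴ × 1.99×10⁷ = 6.01×10⁻¹⁵ A²
I_n = √(6.01×10⁻¹⁵) = 7.75×10⁻⁸ A = 77.5 nA

77.5 nA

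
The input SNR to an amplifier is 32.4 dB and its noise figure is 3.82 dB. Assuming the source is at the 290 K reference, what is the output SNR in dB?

By definition F = SNR_in/SNR_out, so in dB: SNR_out = SNR_in − NF
SNR_out = 32.4 − 3.82 = 28.58 dB

28.58 dB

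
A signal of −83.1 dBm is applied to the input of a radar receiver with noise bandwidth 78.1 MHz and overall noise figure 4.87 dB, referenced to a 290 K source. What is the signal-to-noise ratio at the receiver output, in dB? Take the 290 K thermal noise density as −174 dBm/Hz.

7.1 dB

Noise floor: N = −174 + 10 log₁₀(B) + NF
10 log₁₀(7.81×10⁷) = 78.93 dB
N = −174 + 78.93 + 4.87 = −90.20 dBm
SNR = P_sig − N = −83.1 − (−90.20) = 7.10 dB → 7.1 dB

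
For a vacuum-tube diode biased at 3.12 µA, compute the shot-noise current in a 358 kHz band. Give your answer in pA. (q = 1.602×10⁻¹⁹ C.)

I_n = √(2qI·B)
2qI·B = 2 × 1.602×10⁻¹⁹ × 3.12×10⁻⁶ × 3.58×10⁵ = 3.58×10⁻¹⁹ A²
I_n = √(3.58×10⁻¹⁹) = 5.98×10⁻¹⁰ A = 598 pA

598 pA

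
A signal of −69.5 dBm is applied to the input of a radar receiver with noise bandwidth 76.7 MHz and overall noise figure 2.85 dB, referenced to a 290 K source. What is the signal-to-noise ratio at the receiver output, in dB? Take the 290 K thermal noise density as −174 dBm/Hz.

22.8 dB

Noise floor: N = −174 + 10 log₁₀(B) + NF
10 log₁₀(7.67×10⁷) = 78.85 dB
N = −174 + 78.85 + 2.85 = −92.30 dBm
SNR = P_sig − N = −69.5 − (−92.30) = 22.80 dB → 22.8 dB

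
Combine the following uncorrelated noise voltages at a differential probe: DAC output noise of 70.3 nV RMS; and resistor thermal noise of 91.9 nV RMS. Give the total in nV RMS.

116 nV

Uncorrelated sources add in power (mean-square): V_tot = √(ΣV_i²)
V_tot = √[(7.03×10⁻⁸)² + (9.19×10⁻⁸)²] = 1.16×10⁻⁷ V = 116 nV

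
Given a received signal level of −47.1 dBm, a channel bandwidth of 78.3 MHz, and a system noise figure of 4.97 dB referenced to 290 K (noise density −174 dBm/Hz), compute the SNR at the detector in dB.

43.0 dB

Noise floor: N = −174 + 10 log₁₀(B) + NF
10 log₁₀(7.83×10⁷) = 78.94 dB
N = −174 + 78.94 + 4.97 = −90.09 dBm
SNR = P_sig − N = −47.1 − (−90.09) = 42.99 dB → 43.0 dB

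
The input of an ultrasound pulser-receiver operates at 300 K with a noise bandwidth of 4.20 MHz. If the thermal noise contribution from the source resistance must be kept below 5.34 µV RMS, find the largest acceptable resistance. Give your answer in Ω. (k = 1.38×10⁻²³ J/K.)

410 Ω

Johnson–Nyquist: V_n = √(4kTRB) ⇒ R = V_n² / (4kTB)
4kTB = 4 × 1.38×10⁻²³ × 300 × 4.20×10⁶ = 6.96×10⁻¹⁴
R = (5.34×10⁻⁶)² / 6.96×10⁻¹⁴ = 4.10×10² Ω = 410 Ω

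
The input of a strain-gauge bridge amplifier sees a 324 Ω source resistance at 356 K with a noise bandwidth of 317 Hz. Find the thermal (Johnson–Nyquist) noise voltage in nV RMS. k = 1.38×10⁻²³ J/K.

44.9 nV

V_n = √(4kTRB)
4kTRB = 4 × 1.38×10⁻²³ × 356 × 3.24×10² × 3.17×10² = 2.02×10⁻¹⁵ V²
V_n = √(2.02×10⁻¹⁵) = 4.49×10⁻⁸ V = 44.9 nV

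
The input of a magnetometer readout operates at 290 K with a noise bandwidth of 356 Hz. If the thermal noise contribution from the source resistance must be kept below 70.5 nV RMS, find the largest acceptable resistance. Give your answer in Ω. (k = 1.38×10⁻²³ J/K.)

872 Ω

Johnson–Nyquist: V_n = √(4kTRB) ⇒ R = V_n² / (4kTB)
4kTB = 4 × 1.38×10⁻²³ × 290 × 3.56×10² = 5.70×10⁻¹⁸
R = (7.05×10⁻⁸)² / 5.70×10⁻¹⁸ = 8.72×10² Ω = 872 Ω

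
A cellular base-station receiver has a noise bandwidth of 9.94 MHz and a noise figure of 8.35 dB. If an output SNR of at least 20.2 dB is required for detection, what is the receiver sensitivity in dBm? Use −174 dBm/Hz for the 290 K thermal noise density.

−75.5 dBm

Sensitivity = −174 + 10 log₁₀(B) + NF + SNR_min
= −174 + 69.97 + 8.35 + 20.2
= −75.48 dBm → −75.5 dBm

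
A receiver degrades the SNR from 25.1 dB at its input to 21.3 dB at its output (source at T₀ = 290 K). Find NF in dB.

3.8 dB

NF (dB) = SNR_in(dB) − SNR_out(dB) when the source is at T₀
NF = 25.1 − 21.3 = 3.8 dB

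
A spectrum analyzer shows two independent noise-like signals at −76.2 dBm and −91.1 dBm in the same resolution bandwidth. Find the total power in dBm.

−76.1 dBm

Convert to linear, add, convert back:
P₁ = 2.40×10⁻¹¹ W, P₂ = 7.76×10⁻¹³ W
P_tot = 2.48×10⁻¹¹ W → 10 log₁₀(P_tot / 10⁻³) = −76.1 dBm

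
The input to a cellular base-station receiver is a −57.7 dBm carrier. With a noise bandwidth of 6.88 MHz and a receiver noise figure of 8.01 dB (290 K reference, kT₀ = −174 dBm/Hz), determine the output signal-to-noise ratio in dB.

39.9 dB

Noise floor: N = −174 + 10 log₁₀(B) + NF
10 log₁₀(6.88×10⁶) = 68.38 dB
N = −174 + 68.38 + 8.01 = −97.61 dBm
SNR = P_sig − N = −57.7 − (−97.61) = 39.91 dB → 39.9 dB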